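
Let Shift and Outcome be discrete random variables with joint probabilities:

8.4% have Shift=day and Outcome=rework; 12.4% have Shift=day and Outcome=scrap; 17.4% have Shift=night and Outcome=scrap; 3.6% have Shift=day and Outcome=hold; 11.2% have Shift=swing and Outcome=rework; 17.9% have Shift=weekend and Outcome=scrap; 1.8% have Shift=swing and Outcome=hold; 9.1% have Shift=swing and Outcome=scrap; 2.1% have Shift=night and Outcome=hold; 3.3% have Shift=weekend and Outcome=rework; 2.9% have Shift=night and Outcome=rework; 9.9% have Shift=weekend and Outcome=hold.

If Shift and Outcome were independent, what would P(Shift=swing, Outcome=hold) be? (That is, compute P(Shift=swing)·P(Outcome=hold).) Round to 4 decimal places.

P(Shift=swing) = 0.112 + 0.091 + 0.018 = 0.221.
P(Outcome=hold) = 0.036 + 0.018 + 0.021 + 0.099 = 0.174.
Product: 0.221 × 0.174 = 0.0385.

0.0385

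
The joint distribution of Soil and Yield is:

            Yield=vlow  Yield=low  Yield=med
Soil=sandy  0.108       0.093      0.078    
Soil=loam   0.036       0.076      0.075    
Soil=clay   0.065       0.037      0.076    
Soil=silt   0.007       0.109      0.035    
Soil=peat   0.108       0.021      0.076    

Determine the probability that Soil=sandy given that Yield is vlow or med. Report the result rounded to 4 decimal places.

0.2801

P(Yield=vlow) = 0.108 + 0.036 + 0.065 + 0.007 + 0.108 = 0.324.
P(Yield=med) = 0.078 + 0.075 + 0.076 + 0.035 + 0.076 = 0.340.
P(Yield ∈ {vlow, med}) = 0.324 + 0.340 = 0.664; P(Soil=sandy, Yield ∈ {vlow, med}) = 0.108 + 0.078 = 0.186.
P(Soil=sandy | Yield ∈ {vlow, med}) = 0.186/0.664 = 0.2801.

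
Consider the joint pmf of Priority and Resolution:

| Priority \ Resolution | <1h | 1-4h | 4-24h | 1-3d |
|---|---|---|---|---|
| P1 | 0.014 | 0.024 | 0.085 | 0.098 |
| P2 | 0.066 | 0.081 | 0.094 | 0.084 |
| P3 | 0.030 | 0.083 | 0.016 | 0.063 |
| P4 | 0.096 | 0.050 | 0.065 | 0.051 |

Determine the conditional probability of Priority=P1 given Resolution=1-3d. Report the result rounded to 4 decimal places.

0.3311

P(Resolution=1-3d) = 0.098 + 0.084 + 0.063 + 0.051 = 0.296.
P(Priority=P1 | Resolution=1-3d) = 0.098/0.296 = 0.3311.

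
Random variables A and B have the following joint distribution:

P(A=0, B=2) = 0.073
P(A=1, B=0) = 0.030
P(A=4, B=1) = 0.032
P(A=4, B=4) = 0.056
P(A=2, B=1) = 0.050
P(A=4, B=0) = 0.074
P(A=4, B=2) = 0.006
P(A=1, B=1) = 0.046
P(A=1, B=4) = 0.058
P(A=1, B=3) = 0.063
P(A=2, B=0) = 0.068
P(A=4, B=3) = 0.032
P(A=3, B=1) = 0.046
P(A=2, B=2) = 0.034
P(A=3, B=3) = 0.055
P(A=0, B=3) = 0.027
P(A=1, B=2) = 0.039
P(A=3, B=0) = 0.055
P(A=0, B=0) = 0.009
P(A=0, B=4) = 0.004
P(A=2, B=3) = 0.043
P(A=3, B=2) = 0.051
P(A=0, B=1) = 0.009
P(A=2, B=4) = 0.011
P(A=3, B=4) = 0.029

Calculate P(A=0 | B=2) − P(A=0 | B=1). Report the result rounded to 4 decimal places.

P(B=2) = 0.073 + 0.039 + 0.034 + 0.051 + 0.006 = 0.203; P(A=0 | B=2) = 0.073/0.203 = 0.35961.
P(B=1) = 0.009 + 0.046 + 0.050 + 0.046 + 0.032 = 0.183; P(A=0 | B=1) = 0.009/0.183 = 0.04918.
Difference = 0.3104.

0.3104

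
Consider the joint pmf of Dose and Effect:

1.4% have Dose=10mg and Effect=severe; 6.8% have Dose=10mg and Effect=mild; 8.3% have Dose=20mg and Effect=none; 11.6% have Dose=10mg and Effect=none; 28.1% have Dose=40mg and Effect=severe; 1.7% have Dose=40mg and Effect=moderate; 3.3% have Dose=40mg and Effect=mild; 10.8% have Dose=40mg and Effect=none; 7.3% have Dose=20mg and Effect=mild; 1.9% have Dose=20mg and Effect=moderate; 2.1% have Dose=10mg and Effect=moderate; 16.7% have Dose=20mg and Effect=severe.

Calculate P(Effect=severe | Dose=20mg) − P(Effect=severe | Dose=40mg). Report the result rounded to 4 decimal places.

P(Dose=20mg) = 0.083 + 0.073 + 0.019 + 0.167 = 0.342; P(Effect=severe | Dose=20mg) = 0.167/0.342 = 0.48830.
P(Dose=40mg) = 0.108 + 0.033 + 0.017 + 0.281 = 0.439; P(Effect=severe | Dose=40mg) = 0.281/0.439 = 0.64009.
Difference = -0.1518.

-0.1518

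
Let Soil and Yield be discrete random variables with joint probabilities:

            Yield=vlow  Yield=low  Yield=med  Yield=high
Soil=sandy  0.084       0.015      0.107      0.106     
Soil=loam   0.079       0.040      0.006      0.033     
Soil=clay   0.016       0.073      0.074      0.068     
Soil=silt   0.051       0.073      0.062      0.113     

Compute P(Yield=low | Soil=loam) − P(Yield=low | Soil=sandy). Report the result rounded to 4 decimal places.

P(Soil=loam) = 0.079 + 0.040 + 0.006 + 0.033 = 0.158; P(Yield=low | Soil=loam) = 0.040/0.158 = 0.25316.
P(Soil=sandy) = 0.084 + 0.015 + 0.107 + 0.106 = 0.312; P(Yield=low | Soil=sandy) = 0.015/0.312 = 0.04808.
Difference = 0.2051.

0.2051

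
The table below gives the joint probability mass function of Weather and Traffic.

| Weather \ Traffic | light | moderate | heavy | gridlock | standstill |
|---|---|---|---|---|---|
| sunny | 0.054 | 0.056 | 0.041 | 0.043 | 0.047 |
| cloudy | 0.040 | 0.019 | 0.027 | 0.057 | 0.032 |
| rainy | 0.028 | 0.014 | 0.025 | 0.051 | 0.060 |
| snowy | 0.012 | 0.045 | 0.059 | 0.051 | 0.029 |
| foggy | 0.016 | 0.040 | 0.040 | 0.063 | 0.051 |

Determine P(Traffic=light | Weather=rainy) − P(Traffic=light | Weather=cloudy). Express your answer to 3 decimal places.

-0.071

P(Weather=rainy) = 0.028 + 0.014 + 0.025 + 0.051 + 0.060 = 0.178; P(Traffic=light | Weather=rainy) = 0.028/0.178 = 0.1573.
P(Weather=cloudy) = 0.040 + 0.019 + 0.027 + 0.057 + 0.032 = 0.175; P(Traffic=light | Weather=cloudy) = 0.040/0.175 = 0.2286.
Difference = -0.071.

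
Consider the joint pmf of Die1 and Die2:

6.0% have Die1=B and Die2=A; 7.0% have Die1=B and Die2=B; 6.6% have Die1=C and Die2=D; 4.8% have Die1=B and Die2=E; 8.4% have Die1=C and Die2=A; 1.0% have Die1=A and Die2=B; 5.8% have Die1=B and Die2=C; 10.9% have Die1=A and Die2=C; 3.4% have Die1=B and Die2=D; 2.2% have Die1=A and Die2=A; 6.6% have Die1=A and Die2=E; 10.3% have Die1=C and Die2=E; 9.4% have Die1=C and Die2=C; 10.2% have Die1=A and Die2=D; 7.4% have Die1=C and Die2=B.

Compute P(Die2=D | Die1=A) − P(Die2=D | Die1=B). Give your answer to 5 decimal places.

P(Die1=A) = 0.022 + 0.010 + 0.109 + 0.102 + 0.066 = 0.309; P(Die2=D | Die1=A) = 0.102/0.309 = 0.330097.
P(Die1=B) = 0.060 + 0.070 + 0.058 + 0.034 + 0.048 = 0.270; P(Die2=D | Die1=B) = 0.034/0.270 = 0.125926.
Difference = 0.20417.

0.20417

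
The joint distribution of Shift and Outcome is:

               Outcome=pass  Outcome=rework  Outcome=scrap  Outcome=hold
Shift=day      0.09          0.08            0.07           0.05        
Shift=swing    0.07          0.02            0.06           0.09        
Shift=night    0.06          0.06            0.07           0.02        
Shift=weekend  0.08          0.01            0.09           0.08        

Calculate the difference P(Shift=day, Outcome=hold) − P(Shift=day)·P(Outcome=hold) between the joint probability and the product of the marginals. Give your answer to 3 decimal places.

-0.020

P(Shift=day) = 0.09 + 0.08 + 0.07 + 0.05 = 0.29.
P(Outcome=hold) = 0.05 + 0.09 + 0.02 + 0.08 = 0.24.
P(Shift=day, Outcome=hold) − P(Shift=day)P(Outcome=hold) = 0.05 − 0.29×0.24 = -0.020.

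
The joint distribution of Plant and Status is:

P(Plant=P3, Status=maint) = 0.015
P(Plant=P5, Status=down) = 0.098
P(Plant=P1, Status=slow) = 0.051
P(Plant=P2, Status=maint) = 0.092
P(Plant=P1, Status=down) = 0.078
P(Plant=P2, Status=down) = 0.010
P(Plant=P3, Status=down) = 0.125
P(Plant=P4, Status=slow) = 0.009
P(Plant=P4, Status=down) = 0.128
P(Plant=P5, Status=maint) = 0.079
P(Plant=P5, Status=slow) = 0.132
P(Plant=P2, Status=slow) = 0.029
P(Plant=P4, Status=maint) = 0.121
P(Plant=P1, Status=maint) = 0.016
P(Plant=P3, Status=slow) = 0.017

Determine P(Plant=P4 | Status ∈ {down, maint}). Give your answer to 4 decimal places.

0.3268

P(Status=down) = 0.078 + 0.010 + 0.125 + 0.128 + 0.098 = 0.439.
P(Status=maint) = 0.016 + 0.092 + 0.015 + 0.121 + 0.079 = 0.323.
P(Status ∈ {down, maint}) = 0.439 + 0.323 = 0.762; P(Plant=P4, Status ∈ {down, maint}) = 0.128 + 0.121 = 0.249.
P(Plant=P4 | Status ∈ {down, maint}) = 0.249/0.762 = 0.3268.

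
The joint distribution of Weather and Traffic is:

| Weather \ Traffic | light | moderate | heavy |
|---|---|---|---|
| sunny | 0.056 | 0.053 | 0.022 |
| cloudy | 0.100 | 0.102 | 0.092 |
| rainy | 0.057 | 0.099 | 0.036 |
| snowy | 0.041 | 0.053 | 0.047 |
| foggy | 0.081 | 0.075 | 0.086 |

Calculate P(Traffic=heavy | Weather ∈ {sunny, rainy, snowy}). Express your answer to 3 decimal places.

0.226

P(Weather=sunny) = 0.056 + 0.053 + 0.022 = 0.131.
P(Weather=rainy) = 0.057 + 0.099 + 0.036 = 0.192.
P(Weather=snowy) = 0.041 + 0.053 + 0.047 = 0.141.
P(Weather ∈ {sunny, rainy, snowy}) = 0.131 + 0.192 + 0.141 = 0.464; P(Traffic=heavy, Weather ∈ {sunny, rainy, snowy}) = 0.022 + 0.036 + 0.047 = 0.105.
P(Traffic=heavy | Weather ∈ {sunny, rainy, snowy}) = 0.105/0.464 = 0.226.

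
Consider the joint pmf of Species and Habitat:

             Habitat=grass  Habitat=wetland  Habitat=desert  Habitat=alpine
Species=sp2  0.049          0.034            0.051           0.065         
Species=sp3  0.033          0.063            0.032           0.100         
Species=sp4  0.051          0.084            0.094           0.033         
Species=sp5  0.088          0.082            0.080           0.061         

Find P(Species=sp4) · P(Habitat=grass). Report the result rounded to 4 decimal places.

P(Species=sp4) = 0.051 + 0.084 + 0.094 + 0.033 = 0.262.
P(Habitat=grass) = 0.049 + 0.033 + 0.051 + 0.088 = 0.221.
Product: 0.262 × 0.221 = 0.0579.

0.0579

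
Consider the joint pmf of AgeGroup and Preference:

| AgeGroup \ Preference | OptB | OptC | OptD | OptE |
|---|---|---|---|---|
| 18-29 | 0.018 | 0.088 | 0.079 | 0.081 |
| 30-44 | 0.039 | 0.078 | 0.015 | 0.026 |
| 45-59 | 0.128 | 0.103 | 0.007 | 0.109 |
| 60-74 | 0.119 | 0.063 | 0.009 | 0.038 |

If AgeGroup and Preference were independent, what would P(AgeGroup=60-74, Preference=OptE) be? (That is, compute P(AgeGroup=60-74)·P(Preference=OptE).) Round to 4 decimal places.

P(AgeGroup=60-74) = 0.119 + 0.063 + 0.009 + 0.038 = 0.229.
P(Preference=OptE) = 0.081 + 0.026 + 0.109 + 0.038 = 0.254.
Product: 0.229 × 0.254 = 0.0582.

0.0582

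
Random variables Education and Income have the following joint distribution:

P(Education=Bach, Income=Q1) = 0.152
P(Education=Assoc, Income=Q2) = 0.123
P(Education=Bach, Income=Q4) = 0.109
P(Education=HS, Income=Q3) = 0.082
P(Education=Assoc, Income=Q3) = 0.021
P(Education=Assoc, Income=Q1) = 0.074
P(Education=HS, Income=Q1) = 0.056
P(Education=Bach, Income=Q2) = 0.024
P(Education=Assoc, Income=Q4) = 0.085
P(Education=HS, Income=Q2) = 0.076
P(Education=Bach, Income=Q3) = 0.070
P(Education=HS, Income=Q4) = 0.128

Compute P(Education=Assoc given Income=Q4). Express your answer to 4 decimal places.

0.2640

P(Income=Q4) = 0.128 + 0.085 + 0.109 = 0.322.
P(Education=Assoc | Income=Q4) = 0.085/0.322 = 0.2640.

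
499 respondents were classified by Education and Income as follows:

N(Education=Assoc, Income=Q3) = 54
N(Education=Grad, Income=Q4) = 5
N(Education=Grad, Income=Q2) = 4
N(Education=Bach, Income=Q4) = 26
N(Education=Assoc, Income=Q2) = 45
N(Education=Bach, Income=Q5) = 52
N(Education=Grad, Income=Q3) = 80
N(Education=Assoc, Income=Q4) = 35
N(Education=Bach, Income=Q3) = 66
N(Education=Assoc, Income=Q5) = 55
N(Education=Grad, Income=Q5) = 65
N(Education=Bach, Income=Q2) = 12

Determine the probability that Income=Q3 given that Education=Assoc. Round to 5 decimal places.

Total with Education=Assoc: 45 + 54 + 35 + 55 = 189.
P(Income=Q3 | Education=Assoc) = 54/189 = 0.28571.

0.28571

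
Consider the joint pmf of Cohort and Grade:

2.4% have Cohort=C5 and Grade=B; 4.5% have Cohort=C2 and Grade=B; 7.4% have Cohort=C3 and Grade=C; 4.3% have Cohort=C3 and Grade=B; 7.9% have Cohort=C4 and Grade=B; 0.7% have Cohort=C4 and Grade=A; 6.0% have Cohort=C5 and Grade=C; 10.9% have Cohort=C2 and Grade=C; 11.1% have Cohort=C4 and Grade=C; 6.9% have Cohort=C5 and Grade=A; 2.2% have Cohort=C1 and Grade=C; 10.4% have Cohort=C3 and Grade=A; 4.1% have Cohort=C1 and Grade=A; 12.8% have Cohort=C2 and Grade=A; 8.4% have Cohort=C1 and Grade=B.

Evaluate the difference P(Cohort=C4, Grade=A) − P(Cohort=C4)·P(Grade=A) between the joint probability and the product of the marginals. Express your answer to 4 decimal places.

P(Cohort=C4) = 0.007 + 0.079 + 0.111 = 0.197.
P(Grade=A) = 0.041 + 0.128 + 0.104 + 0.007 + 0.069 = 0.349.
P(Cohort=C4, Grade=A) − P(Cohort=C4)P(Grade=A) = 0.007 − 0.197×0.349 = -0.0618.

-0.0618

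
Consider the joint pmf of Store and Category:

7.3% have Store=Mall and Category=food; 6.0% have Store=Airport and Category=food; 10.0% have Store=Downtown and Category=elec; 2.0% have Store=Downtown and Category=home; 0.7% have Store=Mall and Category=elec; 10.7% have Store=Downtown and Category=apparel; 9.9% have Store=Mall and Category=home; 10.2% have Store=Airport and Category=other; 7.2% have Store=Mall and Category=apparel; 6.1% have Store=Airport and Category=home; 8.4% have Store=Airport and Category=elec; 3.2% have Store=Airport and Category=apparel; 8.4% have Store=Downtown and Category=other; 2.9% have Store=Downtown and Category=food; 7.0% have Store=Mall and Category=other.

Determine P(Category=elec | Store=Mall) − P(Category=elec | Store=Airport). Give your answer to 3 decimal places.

P(Store=Mall) = 0.073 + 0.072 + 0.007 + 0.099 + 0.070 = 0.321; P(Category=elec | Store=Mall) = 0.007/0.321 = 0.0218.
P(Store=Airport) = 0.060 + 0.032 + 0.084 + 0.061 + 0.102 = 0.339; P(Category=elec | Store=Airport) = 0.084/0.339 = 0.2478.
Difference = -0.226.

-0.226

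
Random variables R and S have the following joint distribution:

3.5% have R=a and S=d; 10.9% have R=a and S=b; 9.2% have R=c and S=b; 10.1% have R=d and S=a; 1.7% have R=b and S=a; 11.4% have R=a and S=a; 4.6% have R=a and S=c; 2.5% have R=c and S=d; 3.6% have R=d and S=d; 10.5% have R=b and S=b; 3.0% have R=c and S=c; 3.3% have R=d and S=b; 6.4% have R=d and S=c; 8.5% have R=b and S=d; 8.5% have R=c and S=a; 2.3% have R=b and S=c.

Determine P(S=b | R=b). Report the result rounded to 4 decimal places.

0.4565

P(R=b) = 0.017 + 0.105 + 0.023 + 0.085 = 0.230.
P(S=b | R=b) = 0.105/0.230 = 0.4565.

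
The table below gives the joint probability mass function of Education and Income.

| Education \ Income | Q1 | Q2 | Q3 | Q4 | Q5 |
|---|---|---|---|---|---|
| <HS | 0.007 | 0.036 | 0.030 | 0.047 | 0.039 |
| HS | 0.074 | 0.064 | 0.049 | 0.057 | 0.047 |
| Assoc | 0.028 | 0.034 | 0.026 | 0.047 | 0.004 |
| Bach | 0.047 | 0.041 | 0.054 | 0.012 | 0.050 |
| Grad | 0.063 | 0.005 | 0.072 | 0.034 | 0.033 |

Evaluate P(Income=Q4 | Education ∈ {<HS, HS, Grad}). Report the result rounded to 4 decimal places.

0.2100

P(Education=<HS) = 0.007 + 0.036 + 0.030 + 0.047 + 0.039 = 0.159.
P(Education=HS) = 0.074 + 0.064 + 0.049 + 0.057 + 0.047 = 0.291.
P(Education=Grad) = 0.063 + 0.005 + 0.072 + 0.034 + 0.033 = 0.207.
P(Education ∈ {<HS, HS, Grad}) = 0.159 + 0.291 + 0.207 = 0.657; P(Income=Q4, Education ∈ {<HS, HS, Grad}) = 0.047 + 0.057 + 0.034 = 0.138.
P(Income=Q4 | Education ∈ {<HS, HS, Grad}) = 0.138/0.657 = 0.2100.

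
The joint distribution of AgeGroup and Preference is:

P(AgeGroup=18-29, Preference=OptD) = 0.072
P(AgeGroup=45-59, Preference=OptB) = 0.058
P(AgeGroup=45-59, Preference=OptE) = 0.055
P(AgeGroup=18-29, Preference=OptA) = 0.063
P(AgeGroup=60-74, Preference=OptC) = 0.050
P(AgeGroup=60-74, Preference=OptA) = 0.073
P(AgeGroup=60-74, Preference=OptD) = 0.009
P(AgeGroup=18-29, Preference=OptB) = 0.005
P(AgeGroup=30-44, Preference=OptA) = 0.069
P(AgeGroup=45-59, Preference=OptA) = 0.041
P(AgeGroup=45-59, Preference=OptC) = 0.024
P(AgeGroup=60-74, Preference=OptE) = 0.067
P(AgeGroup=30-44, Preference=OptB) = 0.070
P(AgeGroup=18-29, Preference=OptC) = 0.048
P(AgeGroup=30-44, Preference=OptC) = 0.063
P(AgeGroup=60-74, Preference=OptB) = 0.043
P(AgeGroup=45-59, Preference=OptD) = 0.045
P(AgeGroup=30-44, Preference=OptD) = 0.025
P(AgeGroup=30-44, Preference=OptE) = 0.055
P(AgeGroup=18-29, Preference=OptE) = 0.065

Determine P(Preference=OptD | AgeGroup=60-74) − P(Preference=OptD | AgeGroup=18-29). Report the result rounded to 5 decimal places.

-0.24739

P(AgeGroup=60-74) = 0.073 + 0.043 + 0.050 + 0.009 + 0.067 = 0.242; P(Preference=OptD | AgeGroup=60-74) = 0.009/0.242 = 0.037190.
P(AgeGroup=18-29) = 0.063 + 0.005 + 0.048 + 0.072 + 0.065 = 0.253; P(Preference=OptD | AgeGroup=18-29) = 0.072/0.253 = 0.284585.
Difference = -0.24739.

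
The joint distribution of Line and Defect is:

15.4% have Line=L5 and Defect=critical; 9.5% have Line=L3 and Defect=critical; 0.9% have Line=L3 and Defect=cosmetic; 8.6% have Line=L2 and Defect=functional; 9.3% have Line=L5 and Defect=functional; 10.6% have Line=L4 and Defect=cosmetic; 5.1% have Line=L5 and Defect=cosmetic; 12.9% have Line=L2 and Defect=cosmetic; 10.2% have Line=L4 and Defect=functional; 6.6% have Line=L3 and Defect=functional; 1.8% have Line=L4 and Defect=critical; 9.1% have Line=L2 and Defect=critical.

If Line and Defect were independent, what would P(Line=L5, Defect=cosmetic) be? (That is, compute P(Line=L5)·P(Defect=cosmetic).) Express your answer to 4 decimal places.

0.0879

P(Line=L5) = 0.051 + 0.093 + 0.154 = 0.298.
P(Defect=cosmetic) = 0.129 + 0.009 + 0.106 + 0.051 = 0.295.
Product: 0.298 × 0.295 = 0.0879.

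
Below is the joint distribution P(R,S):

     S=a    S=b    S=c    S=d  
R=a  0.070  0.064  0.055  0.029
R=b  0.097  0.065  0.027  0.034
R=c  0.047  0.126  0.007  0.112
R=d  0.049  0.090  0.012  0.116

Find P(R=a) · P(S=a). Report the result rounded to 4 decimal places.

0.0573

P(R=a) = 0.070 + 0.064 + 0.055 + 0.029 = 0.218.
P(S=a) = 0.070 + 0.097 + 0.047 + 0.049 = 0.263.
Product: 0.218 × 0.263 = 0.0573.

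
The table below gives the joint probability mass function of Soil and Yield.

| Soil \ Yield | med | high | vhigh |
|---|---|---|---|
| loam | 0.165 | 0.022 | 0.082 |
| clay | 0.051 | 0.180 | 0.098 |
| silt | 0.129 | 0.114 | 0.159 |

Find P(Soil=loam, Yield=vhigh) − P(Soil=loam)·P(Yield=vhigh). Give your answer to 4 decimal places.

-0.0092

P(Soil=loam) = 0.165 + 0.022 + 0.082 = 0.269.
P(Yield=vhigh) = 0.082 + 0.098 + 0.159 = 0.339.
P(Soil=loam, Yield=vhigh) − P(Soil=loam)P(Yield=vhigh) = 0.082 − 0.269×0.339 = -0.0092.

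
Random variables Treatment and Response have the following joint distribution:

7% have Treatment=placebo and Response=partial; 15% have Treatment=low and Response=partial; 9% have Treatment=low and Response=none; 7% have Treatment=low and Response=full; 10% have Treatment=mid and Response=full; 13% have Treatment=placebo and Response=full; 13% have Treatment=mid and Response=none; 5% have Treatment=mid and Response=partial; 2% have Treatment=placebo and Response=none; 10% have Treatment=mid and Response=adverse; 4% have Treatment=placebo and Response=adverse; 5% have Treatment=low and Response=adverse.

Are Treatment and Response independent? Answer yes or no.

no

P(Treatment=low) = 0.36 and P(Response=partial) = 0.27, so their product is 0.0972, but P(Treatment=low, Response=partial) = 0.15. Since these differ, Treatment and Response are not independent.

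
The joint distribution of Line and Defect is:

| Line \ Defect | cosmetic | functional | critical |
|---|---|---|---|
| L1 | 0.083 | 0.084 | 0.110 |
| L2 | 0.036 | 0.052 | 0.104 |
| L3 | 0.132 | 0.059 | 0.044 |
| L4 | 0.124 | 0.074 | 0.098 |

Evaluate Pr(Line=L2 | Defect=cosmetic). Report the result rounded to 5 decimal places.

P(Defect=cosmetic) = 0.083 + 0.036 + 0.132 + 0.124 = 0.375.
P(Line=L2 | Defect=cosmetic) = 0.036/0.375 = 0.09600.

0.09600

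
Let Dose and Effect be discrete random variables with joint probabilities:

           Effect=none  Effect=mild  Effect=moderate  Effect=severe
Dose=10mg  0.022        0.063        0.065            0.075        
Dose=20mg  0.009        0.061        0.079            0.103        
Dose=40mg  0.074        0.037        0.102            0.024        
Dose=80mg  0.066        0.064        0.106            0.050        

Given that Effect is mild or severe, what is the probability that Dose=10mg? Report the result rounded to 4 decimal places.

P(Effect=mild) = 0.063 + 0.061 + 0.037 + 0.064 = 0.225.
P(Effect=severe) = 0.075 + 0.103 + 0.024 + 0.050 = 0.252.
P(Effect ∈ {mild, severe}) = 0.225 + 0.252 = 0.477; P(Dose=10mg, Effect ∈ {mild, severe}) = 0.063 + 0.075 = 0.138.
P(Dose=10mg | Effect ∈ {mild, severe}) = 0.138/0.477 = 0.2893.

0.2893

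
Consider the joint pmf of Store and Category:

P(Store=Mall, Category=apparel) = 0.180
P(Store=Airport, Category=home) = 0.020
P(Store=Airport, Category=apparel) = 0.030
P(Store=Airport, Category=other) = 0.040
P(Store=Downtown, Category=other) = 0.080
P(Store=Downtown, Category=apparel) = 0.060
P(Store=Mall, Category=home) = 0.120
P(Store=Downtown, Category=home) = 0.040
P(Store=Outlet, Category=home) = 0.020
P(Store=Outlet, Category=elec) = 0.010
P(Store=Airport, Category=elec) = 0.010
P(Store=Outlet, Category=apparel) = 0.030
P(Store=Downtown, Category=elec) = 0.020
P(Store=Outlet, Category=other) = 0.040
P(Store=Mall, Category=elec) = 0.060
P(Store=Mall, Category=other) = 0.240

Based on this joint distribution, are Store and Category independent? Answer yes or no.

yes

Every cell satisfies P(Store,Category) = P(Store)·P(Category). For instance P(Store=Downtown) = 0.200, P(Category=elec) = 0.100, and 0.200×0.100 = 0.020 matches the joint entry. So Store and Category are independent.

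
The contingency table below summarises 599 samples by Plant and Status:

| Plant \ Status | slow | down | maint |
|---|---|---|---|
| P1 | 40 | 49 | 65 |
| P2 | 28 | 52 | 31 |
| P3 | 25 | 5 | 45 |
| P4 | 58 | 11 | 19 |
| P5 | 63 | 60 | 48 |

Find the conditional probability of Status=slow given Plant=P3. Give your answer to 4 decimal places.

Total with Plant=P3: 25 + 5 + 45 = 75.
P(Status=slow | Plant=P3) = 25/75 = 0.3333.

0.3333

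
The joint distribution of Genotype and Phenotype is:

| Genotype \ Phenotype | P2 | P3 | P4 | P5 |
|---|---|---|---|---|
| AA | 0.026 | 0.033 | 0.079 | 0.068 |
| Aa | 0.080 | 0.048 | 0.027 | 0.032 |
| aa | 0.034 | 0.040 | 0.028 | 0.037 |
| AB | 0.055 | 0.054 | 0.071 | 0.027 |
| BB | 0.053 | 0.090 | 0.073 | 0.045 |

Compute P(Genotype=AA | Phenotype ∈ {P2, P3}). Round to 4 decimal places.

P(Phenotype=P2) = 0.026 + 0.080 + 0.034 + 0.055 + 0.053 = 0.248.
P(Phenotype=P3) = 0.033 + 0.048 + 0.040 + 0.054 + 0.090 = 0.265.
P(Phenotype ∈ {P2, P3}) = 0.248 + 0.265 = 0.513; P(Genotype=AA, Phenotype ∈ {P2, P3}) = 0.026 + 0.033 = 0.059.
P(Genotype=AA | Phenotype ∈ {P2, P3}) = 0.059/0.513 = 0.1150.

0.1150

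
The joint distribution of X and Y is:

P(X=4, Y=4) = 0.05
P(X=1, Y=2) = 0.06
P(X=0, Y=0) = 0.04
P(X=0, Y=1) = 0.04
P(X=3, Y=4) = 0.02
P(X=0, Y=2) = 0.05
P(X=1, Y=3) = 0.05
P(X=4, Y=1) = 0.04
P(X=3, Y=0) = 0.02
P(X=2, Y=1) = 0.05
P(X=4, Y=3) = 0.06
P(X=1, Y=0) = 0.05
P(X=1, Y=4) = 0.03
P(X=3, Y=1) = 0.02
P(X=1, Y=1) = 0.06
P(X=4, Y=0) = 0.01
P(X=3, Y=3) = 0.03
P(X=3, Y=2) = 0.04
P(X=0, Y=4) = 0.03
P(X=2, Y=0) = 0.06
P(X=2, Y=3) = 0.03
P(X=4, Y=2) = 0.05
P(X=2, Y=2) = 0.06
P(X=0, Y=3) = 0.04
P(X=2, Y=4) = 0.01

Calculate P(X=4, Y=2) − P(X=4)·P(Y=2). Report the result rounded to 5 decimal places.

P(X=4) = 0.01 + 0.04 + 0.05 + 0.06 + 0.05 = 0.21.
P(Y=2) = 0.05 + 0.06 + 0.06 + 0.04 + 0.05 = 0.26.
P(X=4, Y=2) − P(X=4)P(Y=2) = 0.05 − 0.21×0.26 = -0.00460.

-0.00460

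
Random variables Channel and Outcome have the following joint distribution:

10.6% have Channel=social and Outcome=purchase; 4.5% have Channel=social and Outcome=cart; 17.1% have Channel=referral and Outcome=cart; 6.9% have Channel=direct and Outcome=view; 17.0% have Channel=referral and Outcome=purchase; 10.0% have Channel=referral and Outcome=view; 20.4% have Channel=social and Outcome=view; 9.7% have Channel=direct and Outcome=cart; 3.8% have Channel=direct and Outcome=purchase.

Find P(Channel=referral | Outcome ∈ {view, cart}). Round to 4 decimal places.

0.3950

P(Outcome=view) = 0.204 + 0.069 + 0.100 = 0.373.
P(Outcome=cart) = 0.045 + 0.097 + 0.171 = 0.313.
P(Outcome ∈ {view, cart}) = 0.373 + 0.313 = 0.686; P(Channel=referral, Outcome ∈ {view, cart}) = 0.100 + 0.171 = 0.271.
P(Channel=referral | Outcome ∈ {view, cart}) = 0.271/0.686 = 0.3950.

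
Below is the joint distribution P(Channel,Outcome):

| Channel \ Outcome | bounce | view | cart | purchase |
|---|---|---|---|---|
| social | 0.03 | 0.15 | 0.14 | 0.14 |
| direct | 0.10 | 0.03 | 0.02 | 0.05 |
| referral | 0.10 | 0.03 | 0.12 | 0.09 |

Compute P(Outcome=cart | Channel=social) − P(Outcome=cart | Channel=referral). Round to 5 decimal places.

P(Channel=social) = 0.03 + 0.15 + 0.14 + 0.14 = 0.46; P(Outcome=cart | Channel=social) = 0.14/0.46 = 0.304348.
P(Channel=referral) = 0.10 + 0.03 + 0.12 + 0.09 = 0.34; P(Outcome=cart | Channel=referral) = 0.12/0.34 = 0.352941.
Difference = -0.04859.

-0.04859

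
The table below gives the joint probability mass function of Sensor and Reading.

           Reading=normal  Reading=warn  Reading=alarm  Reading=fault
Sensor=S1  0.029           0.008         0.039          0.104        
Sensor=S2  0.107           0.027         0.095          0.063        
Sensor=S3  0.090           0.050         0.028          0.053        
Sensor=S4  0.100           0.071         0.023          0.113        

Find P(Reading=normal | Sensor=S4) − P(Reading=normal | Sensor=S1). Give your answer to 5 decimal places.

P(Sensor=S4) = 0.100 + 0.071 + 0.023 + 0.113 = 0.307; P(Reading=normal | Sensor=S4) = 0.100/0.307 = 0.325733.
P(Sensor=S1) = 0.029 + 0.008 + 0.039 + 0.104 = 0.180; P(Reading=normal | Sensor=S1) = 0.029/0.180 = 0.161111.
Difference = 0.16462.

0.16462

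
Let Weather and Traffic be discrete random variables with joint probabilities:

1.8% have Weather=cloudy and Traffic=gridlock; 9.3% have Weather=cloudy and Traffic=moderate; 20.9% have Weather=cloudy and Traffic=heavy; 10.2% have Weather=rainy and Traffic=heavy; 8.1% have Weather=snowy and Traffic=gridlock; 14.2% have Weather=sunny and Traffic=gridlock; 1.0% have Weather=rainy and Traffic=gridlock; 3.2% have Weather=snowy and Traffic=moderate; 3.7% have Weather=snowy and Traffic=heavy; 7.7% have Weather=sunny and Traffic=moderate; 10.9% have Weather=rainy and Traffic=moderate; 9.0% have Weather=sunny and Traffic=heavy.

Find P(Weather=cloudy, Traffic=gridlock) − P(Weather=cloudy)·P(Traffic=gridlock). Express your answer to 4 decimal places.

P(Weather=cloudy) = 0.093 + 0.209 + 0.018 = 0.320.
P(Traffic=gridlock) = 0.142 + 0.018 + 0.010 + 0.081 = 0.251.
P(Weather=cloudy, Traffic=gridlock) − P(Weather=cloudy)P(Traffic=gridlock) = 0.018 − 0.320×0.251 = -0.0623.

-0.0623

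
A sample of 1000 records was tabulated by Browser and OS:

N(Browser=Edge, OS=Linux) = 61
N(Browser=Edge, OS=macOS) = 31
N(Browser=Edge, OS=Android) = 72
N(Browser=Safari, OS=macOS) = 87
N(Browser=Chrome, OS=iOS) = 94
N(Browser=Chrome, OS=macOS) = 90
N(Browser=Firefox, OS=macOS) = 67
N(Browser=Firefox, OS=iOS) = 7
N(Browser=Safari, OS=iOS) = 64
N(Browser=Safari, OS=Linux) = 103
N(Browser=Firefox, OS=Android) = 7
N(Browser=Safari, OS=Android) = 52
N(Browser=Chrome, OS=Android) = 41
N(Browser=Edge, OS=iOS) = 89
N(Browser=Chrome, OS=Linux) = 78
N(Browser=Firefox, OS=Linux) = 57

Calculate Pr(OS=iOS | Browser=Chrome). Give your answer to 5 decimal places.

0.31023

Total with Browser=Chrome: 90 + 78 + 94 + 41 = 303.
P(OS=iOS | Browser=Chrome) = 94/303 = 0.31023.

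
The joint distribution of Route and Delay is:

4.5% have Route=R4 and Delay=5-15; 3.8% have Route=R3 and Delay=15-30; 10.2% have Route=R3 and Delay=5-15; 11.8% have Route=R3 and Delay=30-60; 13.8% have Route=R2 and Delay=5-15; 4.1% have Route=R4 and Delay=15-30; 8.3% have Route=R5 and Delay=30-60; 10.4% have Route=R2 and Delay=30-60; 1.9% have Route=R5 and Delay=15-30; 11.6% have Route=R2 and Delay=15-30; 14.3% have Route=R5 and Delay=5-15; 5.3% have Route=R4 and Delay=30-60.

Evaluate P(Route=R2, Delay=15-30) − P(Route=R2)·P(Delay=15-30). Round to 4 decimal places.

0.0394

P(Route=R2) = 0.138 + 0.116 + 0.104 = 0.358.
P(Delay=15-30) = 0.116 + 0.038 + 0.041 + 0.019 = 0.214.
P(Route=R2, Delay=15-30) − P(Route=R2)P(Delay=15-30) = 0.116 − 0.358×0.214 = 0.0394.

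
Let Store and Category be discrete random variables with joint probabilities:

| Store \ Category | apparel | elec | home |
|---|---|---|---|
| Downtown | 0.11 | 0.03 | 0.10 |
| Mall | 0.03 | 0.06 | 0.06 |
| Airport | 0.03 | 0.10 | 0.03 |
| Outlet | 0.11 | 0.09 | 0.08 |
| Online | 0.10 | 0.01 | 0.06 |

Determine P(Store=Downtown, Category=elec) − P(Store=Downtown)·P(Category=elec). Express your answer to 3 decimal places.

-0.040

P(Store=Downtown) = 0.11 + 0.03 + 0.10 = 0.24.
P(Category=elec) = 0.03 + 0.06 + 0.10 + 0.09 + 0.01 = 0.29.
P(Store=Downtown, Category=elec) − P(Store=Downtown)P(Category=elec) = 0.03 − 0.24×0.29 = -0.040.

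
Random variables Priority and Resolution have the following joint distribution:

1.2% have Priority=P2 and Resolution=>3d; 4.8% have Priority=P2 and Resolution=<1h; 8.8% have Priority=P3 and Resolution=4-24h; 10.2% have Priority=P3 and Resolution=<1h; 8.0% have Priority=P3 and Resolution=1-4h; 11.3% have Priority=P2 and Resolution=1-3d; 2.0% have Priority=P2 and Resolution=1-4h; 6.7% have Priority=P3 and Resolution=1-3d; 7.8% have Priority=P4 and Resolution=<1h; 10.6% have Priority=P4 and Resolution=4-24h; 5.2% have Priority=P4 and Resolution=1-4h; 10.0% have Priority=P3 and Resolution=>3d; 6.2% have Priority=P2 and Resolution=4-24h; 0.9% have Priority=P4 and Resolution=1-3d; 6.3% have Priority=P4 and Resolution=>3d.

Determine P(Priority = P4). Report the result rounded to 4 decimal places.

0.3080

P(Priority=P4) = 0.078 + 0.052 + 0.106 + 0.009 + 0.063 = 0.308.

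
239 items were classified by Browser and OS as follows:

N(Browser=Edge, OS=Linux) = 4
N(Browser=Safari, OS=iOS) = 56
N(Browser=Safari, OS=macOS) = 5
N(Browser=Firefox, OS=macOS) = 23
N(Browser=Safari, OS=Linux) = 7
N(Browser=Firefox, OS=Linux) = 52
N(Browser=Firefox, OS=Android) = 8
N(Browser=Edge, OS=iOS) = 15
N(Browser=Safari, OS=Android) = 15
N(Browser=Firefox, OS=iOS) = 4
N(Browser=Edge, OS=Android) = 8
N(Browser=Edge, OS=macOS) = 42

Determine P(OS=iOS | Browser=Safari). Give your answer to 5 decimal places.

Total with Browser=Safari: 5 + 7 + 56 + 15 = 83.
P(OS=iOS | Browser=Safari) = 56/83 = 0.67470.

0.67470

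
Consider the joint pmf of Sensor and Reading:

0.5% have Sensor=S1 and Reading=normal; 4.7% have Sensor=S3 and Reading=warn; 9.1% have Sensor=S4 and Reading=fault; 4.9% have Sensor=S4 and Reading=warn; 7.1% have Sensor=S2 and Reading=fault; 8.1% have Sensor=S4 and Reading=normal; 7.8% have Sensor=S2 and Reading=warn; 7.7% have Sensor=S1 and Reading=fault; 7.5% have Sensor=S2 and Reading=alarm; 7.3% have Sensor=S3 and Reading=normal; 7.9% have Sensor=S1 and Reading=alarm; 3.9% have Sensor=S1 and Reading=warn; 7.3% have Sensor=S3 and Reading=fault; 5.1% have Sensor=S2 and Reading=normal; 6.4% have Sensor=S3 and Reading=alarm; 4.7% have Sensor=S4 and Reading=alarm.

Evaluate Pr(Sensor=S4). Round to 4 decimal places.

0.2680

P(Sensor=S4) = 0.081 + 0.049 + 0.047 + 0.091 = 0.268.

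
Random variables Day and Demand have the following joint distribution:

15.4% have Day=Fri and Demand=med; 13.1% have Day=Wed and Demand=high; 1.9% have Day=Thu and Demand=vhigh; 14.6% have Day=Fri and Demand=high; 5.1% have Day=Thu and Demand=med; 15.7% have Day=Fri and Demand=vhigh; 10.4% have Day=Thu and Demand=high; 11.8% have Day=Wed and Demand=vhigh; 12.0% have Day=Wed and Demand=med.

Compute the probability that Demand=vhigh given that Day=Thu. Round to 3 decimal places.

0.109

P(Day=Thu) = 0.051 + 0.104 + 0.019 = 0.174.
P(Demand=vhigh | Day=Thu) = 0.019/0.174 = 0.109.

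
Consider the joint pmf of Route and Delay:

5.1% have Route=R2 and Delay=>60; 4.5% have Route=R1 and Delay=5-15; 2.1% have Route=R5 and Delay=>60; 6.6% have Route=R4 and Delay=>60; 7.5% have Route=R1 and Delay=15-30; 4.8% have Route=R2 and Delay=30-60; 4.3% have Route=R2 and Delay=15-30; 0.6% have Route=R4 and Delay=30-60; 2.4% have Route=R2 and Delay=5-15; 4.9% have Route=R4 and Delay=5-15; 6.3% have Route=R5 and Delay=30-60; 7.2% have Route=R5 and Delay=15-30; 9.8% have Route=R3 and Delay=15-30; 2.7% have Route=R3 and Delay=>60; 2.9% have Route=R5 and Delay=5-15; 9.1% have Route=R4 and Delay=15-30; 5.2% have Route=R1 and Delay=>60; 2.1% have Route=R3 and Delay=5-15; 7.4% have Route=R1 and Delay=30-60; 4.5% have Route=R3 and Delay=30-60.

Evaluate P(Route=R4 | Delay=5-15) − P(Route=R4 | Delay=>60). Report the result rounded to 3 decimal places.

-0.012

P(Delay=5-15) = 0.045 + 0.024 + 0.021 + 0.049 + 0.029 = 0.168; P(Route=R4 | Delay=5-15) = 0.049/0.168 = 0.2917.
P(Delay=>60) = 0.052 + 0.051 + 0.027 + 0.066 + 0.021 = 0.217; P(Route=R4 | Delay=>60) = 0.066/0.217 = 0.3041.
Difference = -0.012.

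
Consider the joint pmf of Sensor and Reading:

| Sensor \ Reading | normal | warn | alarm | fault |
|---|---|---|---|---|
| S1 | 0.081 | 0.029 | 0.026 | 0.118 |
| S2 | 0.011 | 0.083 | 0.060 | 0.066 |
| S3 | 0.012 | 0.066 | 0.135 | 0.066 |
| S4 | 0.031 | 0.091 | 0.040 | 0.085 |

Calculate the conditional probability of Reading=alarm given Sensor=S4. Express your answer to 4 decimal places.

P(Sensor=S4) = 0.031 + 0.091 + 0.040 + 0.085 = 0.247.
P(Reading=alarm | Sensor=S4) = 0.040/0.247 = 0.1619.

0.1619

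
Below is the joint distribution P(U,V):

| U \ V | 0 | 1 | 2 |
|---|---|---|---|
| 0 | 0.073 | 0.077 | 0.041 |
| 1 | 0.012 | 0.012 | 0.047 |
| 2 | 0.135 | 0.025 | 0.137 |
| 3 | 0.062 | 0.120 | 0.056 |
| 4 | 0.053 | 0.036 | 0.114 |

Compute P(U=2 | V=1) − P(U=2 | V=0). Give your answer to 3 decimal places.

-0.310

P(V=1) = 0.077 + 0.012 + 0.025 + 0.120 + 0.036 = 0.270; P(U=2 | V=1) = 0.025/0.270 = 0.0926.
P(V=0) = 0.073 + 0.012 + 0.135 + 0.062 + 0.053 = 0.335; P(U=2 | V=0) = 0.135/0.335 = 0.4030.
Difference = -0.310.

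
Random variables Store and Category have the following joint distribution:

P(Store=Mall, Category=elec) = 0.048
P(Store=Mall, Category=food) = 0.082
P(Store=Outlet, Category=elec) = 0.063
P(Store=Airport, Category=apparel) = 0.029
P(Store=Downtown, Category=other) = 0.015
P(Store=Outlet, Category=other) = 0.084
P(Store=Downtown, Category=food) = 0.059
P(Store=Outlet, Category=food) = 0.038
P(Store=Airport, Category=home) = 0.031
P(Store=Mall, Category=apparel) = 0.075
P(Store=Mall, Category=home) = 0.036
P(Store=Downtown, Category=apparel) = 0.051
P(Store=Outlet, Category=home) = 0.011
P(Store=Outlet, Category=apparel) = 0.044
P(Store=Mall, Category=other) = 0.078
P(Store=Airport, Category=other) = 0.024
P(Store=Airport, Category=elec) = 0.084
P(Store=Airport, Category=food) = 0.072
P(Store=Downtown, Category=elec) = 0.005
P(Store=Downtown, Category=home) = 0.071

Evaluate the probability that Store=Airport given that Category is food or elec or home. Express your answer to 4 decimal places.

P(Category=food) = 0.059 + 0.082 + 0.072 + 0.038 = 0.251.
P(Category=elec) = 0.005 + 0.048 + 0.084 + 0.063 = 0.200.
P(Category=home) = 0.071 + 0.036 + 0.031 + 0.011 = 0.149.
P(Category ∈ {food, elec, home}) = 0.251 + 0.200 + 0.149 = 0.600; P(Store=Airport, Category ∈ {food, elec, home}) = 0.072 + 0.084 + 0.031 = 0.187.
P(Store=Airport | Category ∈ {food, elec, home}) = 0.187/0.600 = 0.3117.

0.3117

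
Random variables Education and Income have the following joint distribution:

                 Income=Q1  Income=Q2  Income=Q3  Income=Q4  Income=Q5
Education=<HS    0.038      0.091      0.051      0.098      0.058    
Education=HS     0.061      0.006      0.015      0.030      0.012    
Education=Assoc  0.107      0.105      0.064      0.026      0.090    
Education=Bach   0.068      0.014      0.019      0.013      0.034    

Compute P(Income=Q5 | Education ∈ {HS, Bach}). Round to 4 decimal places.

0.1691

P(Education=HS) = 0.061 + 0.006 + 0.015 + 0.030 + 0.012 = 0.124.
P(Education=Bach) = 0.068 + 0.014 + 0.019 + 0.013 + 0.034 = 0.148.
P(Education ∈ {HS, Bach}) = 0.124 + 0.148 = 0.272; P(Income=Q5, Education ∈ {HS, Bach}) = 0.012 + 0.034 = 0.046.
P(Income=Q5 | Education ∈ {HS, Bach}) = 0.046/0.272 = 0.1691.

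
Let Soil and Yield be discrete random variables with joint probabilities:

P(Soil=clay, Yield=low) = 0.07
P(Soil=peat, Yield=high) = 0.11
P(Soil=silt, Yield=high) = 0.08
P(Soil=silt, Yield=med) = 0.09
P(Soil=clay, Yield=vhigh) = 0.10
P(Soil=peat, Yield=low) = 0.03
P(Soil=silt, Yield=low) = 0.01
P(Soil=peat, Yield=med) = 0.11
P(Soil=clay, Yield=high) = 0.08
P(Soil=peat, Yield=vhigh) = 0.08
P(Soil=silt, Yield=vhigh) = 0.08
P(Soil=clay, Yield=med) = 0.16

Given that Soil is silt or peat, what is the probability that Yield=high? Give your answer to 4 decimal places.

0.3220

P(Soil=silt) = 0.01 + 0.09 + 0.08 + 0.08 = 0.26.
P(Soil=peat) = 0.03 + 0.11 + 0.11 + 0.08 = 0.33.
P(Soil ∈ {silt, peat}) = 0.26 + 0.33 = 0.59; P(Yield=high, Soil ∈ {silt, peat}) = 0.08 + 0.11 = 0.19.
P(Yield=high | Soil ∈ {silt, peat}) = 0.19/0.59 = 0.3220.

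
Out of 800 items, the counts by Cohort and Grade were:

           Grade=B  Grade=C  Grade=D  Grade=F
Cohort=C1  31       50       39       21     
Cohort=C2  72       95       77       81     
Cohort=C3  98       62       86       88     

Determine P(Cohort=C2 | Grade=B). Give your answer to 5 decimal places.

0.35821

Total with Grade=B: 31 + 72 + 98 = 201.
P(Cohort=C2 | Grade=B) = 72/201 = 0.35821.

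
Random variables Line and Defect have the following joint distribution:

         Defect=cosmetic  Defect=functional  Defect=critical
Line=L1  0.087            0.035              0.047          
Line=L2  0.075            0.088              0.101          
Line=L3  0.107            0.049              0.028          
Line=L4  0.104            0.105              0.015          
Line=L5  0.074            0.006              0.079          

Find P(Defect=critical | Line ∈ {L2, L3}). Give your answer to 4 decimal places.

0.2879

P(Line=L2) = 0.075 + 0.088 + 0.101 = 0.264.
P(Line=L3) = 0.107 + 0.049 + 0.028 = 0.184.
P(Line ∈ {L2, L3}) = 0.264 + 0.184 = 0.448; P(Defect=critical, Line ∈ {L2, L3}) = 0.101 + 0.028 = 0.129.
P(Defect=critical | Line ∈ {L2, L3}) = 0.129/0.448 = 0.2879.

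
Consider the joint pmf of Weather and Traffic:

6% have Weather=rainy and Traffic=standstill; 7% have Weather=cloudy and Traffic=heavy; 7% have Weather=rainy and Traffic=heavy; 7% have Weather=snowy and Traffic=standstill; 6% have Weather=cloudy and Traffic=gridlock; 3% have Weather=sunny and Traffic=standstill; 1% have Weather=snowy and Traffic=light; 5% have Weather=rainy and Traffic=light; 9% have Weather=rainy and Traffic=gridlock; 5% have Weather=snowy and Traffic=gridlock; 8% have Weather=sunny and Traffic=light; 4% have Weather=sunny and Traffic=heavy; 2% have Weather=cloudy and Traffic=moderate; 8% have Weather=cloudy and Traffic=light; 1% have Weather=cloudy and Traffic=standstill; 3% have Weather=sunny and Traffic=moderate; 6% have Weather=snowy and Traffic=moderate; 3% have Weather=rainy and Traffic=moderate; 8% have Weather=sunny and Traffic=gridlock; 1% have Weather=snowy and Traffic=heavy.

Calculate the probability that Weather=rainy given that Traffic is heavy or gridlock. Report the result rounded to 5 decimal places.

0.34043

P(Traffic=heavy) = 0.04 + 0.07 + 0.07 + 0.01 = 0.19.
P(Traffic=gridlock) = 0.08 + 0.06 + 0.09 + 0.05 = 0.28.
P(Traffic ∈ {heavy, gridlock}) = 0.19 + 0.28 = 0.47; P(Weather=rainy, Traffic ∈ {heavy, gridlock}) = 0.07 + 0.09 = 0.16.
P(Weather=rainy | Traffic ∈ {heavy, gridlock}) = 0.16/0.47 = 0.34043.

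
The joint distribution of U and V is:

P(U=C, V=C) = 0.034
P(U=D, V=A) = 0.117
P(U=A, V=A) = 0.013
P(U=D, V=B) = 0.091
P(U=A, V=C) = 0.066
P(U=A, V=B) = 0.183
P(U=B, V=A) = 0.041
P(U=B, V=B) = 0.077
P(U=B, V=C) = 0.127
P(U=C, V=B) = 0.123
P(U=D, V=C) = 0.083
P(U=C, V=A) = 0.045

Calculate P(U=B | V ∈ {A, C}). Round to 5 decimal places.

0.31939

P(V=A) = 0.013 + 0.041 + 0.045 + 0.117 = 0.216.
P(V=C) = 0.066 + 0.127 + 0.034 + 0.083 = 0.310.
P(V ∈ {A, C}) = 0.216 + 0.310 = 0.526; P(U=B, V ∈ {A, C}) = 0.041 + 0.127 = 0.168.
P(U=B | V ∈ {A, C}) = 0.168/0.526 = 0.31939.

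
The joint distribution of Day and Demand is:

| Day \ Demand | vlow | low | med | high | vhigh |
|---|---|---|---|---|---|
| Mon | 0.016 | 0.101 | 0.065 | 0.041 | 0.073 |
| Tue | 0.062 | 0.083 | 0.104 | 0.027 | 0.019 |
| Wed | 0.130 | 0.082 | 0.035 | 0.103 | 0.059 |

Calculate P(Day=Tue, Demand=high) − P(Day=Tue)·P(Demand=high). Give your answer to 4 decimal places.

-0.0234

P(Day=Tue) = 0.062 + 0.083 + 0.104 + 0.027 + 0.019 = 0.295.
P(Demand=high) = 0.041 + 0.027 + 0.103 = 0.171.
P(Day=Tue, Demand=high) − P(Day=Tue)P(Demand=high) = 0.027 − 0.295×0.171 = -0.0234.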